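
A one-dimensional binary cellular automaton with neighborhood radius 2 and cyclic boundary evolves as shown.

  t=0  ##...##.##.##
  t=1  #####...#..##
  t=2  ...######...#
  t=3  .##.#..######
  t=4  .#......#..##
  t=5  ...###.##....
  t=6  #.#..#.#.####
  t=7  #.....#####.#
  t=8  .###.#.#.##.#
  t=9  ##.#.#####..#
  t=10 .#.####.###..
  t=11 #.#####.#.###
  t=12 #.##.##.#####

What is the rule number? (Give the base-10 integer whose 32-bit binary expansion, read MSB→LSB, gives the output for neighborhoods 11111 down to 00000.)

  #####|.  b31=0 t=1,i=0
  ####.|#  b30=1 t=0,i=0
  ###.#|#  b29=1 t=3,i=12
  ###..|#  b28=1 t=0,i=1
  ##.##|.  b27=0 t=0,i=7
  ##.#.|.  b26=0 t=3,i=3
  ##..#|#  b25=1 t=9,i=10
  ##...|#  b24=1 t=0,i=2
  #.###|#  b23=1 t=0,i=11
  #.##.|#  b22=1 t=0,i=8
  #.#.#|#  b21=1 t=6,i=7
  #.#..|.  b20=0 t=3,i=4
  #..##|.  b19=0 t=1,i=10
  #..#.|.  b18=0 t=6,i=4
  #...#|#  b17=1 t=0,i=3
  #....|#  b16=1 t=4,i=3
  .####|#  b15=1 t=0,i=12
  .###.|.  b14=0 t=5,i=4
  .##.#|.  b13=0 t=0,i=6
  .##..|.  b12=0 t=5,i=8
  .#.##|#  b11=1 t=6,i=8
  .#.#.|#  b10=1 t=6,i=6
  .#..#|.  b9=0 t=1,i=9
  .#...|.  b8=0 t=2,i=0
  ..###|.  b7=0 t=1,i=11
  ..##.|.  b6=0 t=0,i=5
  ..#.#|.  b5=0 t=6,i=5
  ..#..|#  b4=1 t=1,i=8
  ...##|#  b3=1 t=0,i=4
  ...#.|#  b2=1 t=1,i=7
  ....#|.  b1=0 t=4,i=6
  .....|#  b0=1 t=4,i=4
  bits 01110011111000111000110000011101 = 1944292381

1944292381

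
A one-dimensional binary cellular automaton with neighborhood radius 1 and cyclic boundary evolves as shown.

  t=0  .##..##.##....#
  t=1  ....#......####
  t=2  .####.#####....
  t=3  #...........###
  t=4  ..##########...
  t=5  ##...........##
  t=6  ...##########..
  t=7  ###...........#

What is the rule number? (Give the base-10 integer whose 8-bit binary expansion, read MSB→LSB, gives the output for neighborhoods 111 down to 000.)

7

  [7] ### => .  t=1,i=12
  [6] ##. => .  t=0,i=2
  [5] #.# => .  t=0,i=0
  [4] #.. => .  t=0,i=3
  [3] .## => .  t=0,i=1
  [2] .#. => #  t=0,i=14
  [1] ..# => #  t=0,i=4
  [0] ... => #  t=0,i=11
  bits 00000111 = 7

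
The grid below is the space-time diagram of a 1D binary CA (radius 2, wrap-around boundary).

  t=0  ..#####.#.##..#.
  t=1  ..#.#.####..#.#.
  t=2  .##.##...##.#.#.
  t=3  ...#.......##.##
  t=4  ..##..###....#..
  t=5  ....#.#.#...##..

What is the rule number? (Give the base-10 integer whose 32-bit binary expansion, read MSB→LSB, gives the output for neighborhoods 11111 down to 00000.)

3190819509

  [31] ##### => #  t=0,i=4
  [30] ####. => .  t=0,i=5
  [29] ###.# => #  t=0,i=6
  [28] ###.. => #  t=1,i=9
  [27] ##.## => #  t=2,i=3
  [26] ##.#. => #  t=0,i=7
  [25] ##..# => #  t=0,i=12
  [24] ##... => .  t=2,i=6
  [23] #.### => .  t=1,i=6
  [22] #.##. => .  t=0,i=10
  [21] #.#.# => #  t=0,i=8
  [20] #.#.. => #  t=1,i=14
  [19] #..## => .  t=2,i=0
  [18] #..#. => .  t=0,i=13
  [17] #...# => .  t=0,i=0
  [16] #.... => .  t=3,i=5
  [15] .#### => .  t=0,i=3
  [14] .###. => .  t=4,i=7
  [13] .##.# => .  t=2,i=2
  [12] .##.. => .  t=0,i=11
  [11] .#.## => #  t=0,i=9
  [10] .#.#. => .  t=1,i=3
  [9] .#..# => #  t=2,i=15
  [8] .#... => .  t=0,i=15
  [7] ..### => #  t=0,i=2
  [6] ..##. => .  t=2,i=1
  [5] ..#.# => #  t=1,i=2
  [4] ..#.. => #  t=0,i=14
  [3] ...## => .  t=0,i=1
  [2] ...#. => #  t=1,i=1
  [1] ....# => .  t=3,i=9
  [0] ..... => #  t=3,i=6
  bits 10111110001100000000101010110101 = 3190819509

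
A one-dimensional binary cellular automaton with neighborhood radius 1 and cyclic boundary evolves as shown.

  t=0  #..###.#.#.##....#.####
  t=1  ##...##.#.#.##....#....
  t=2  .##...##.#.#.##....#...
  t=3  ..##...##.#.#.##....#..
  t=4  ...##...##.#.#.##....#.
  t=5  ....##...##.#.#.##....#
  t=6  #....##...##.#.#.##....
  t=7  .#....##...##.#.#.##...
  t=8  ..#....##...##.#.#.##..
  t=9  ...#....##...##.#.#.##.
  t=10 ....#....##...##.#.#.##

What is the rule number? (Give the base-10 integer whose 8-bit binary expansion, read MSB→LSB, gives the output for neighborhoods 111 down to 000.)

112

  nb ###: next=.  (t=0,i=4, bit7=0)
  nb ##.: next=#  (t=0,i=0, bit6=1)
  nb #.#: next=#  (t=0,i=6, bit5=1)
  nb #..: next=#  (t=0,i=1, bit4=1)
  nb .##: next=.  (t=0,i=3, bit3=0)
  nb .#.: next=.  (t=0,i=7, bit2=0)
  nb ..#: next=.  (t=0,i=2, bit1=0)
  nb ...: next=.  (t=0,i=14, bit0=0)
  bits 01110000 = 112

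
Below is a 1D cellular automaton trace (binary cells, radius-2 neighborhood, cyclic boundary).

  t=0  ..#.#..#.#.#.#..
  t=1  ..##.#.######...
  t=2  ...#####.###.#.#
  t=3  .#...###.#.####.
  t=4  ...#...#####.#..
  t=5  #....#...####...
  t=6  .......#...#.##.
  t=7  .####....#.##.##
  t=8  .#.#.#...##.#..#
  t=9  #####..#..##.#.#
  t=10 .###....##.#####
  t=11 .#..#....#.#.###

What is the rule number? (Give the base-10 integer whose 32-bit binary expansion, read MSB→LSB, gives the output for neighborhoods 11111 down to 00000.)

  [31] ##### => #  t=1,i=9
  [30] ####. => #  t=1,i=11
  [29] ###.# => #  t=2,i=7
  [28] ###.. => .  t=1,i=12
  [27] ##.## => .  t=2,i=8
  [26] ##.#. => #  t=1,i=4
  [25] ##..# => .  t=3,i=15
  [24] ##... => #  t=1,i=13
  [23] #.### => #  t=1,i=7
  [22] #.##. => .  t=6,i=13
  [21] #.#.# => #  t=0,i=9
  [20] #.#.. => .  t=0,i=4
  [19] #..## => #  t=9,i=9
  [18] #..#. => .  t=0,i=6
  [17] #...# => #  t=2,i=1
  [16] #.... => .  t=0,i=15
  [15] .#### => .  t=1,i=8
  [14] .###. => .  t=2,i=10
  [13] .##.# => #  t=1,i=3
  [12] .##.. => #  t=6,i=14
  [11] .#.## => #  t=1,i=6
  [10] .#.#. => #  t=0,i=3
  [9] .#..# => #  t=0,i=5
  [8] .#... => .  t=0,i=14
  [7] ..### => .  t=2,i=3
  [6] ..##. => .  t=1,i=2
  [5] ..#.# => #  t=0,i=2
  [4] ..#.. => .  t=3,i=1
  [3] ...## => .  t=1,i=1
  [2] ...#. => .  t=0,i=1
  [1] ....# => .  t=0,i=0
  [0] ..... => #  t=1,i=15
  bits 11100101101010100011111000100001 = 3853139489

3853139489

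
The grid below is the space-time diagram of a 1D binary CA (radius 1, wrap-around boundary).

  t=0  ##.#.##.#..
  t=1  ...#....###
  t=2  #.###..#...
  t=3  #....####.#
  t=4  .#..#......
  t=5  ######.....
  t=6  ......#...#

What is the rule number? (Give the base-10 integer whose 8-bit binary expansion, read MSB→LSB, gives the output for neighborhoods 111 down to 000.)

22

  [7] ### => .  t=1,i=9
  [6] ##. => .  t=0,i=1
  [5] #.# => .  t=0,i=2
  [4] #.. => #  t=0,i=9
  [3] .## => .  t=0,i=0
  [2] .#. => #  t=0,i=3
  [1] ..# => #  t=0,i=10
  [0] ... => .  t=1,i=1
  bits 00010110 = 22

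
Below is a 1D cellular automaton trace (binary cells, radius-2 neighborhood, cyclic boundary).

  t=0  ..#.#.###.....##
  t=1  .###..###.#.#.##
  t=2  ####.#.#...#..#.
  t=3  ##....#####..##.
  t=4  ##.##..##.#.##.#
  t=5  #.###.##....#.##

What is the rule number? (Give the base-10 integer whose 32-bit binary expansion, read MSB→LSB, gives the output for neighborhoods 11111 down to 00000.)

2564805990

  [31] ##### => #  t=3,i=8
  [30] ####. => .  t=2,i=2
  [29] ###.# => .  t=1,i=8
  [28] ###.. => #  t=0,i=8
  [27] ##.## => #  t=1,i=0
  [26] ##.#. => .  t=1,i=9
  [25] ##..# => .  t=0,i=0
  [24] ##... => .  t=0,i=9
  [23] #.### => #  t=0,i=6
  [22] #.##. => #  t=1,i=14
  [21] #.#.# => .  t=0,i=4
  [20] #.#.. => #  t=2,i=7
  [19] #..## => #  t=1,i=5
  [18] #..#. => #  t=0,i=1
  [17] #...# => #  t=2,i=9
  [16] #.... => #  t=0,i=10
  [15] .#### => #  t=2,i=1
  [14] .###. => #  t=0,i=7
  [13] .##.# => .  t=1,i=15
  [12] .##.. => #  t=0,i=15
  [11] .#.## => .  t=0,i=5
  [10] .#.#. => #  t=0,i=3
  [9] .#..# => .  t=2,i=12
  [8] .#... => #  t=2,i=8
  [7] ..### => .  t=1,i=6
  [6] ..##. => #  t=0,i=14
  [5] ..#.# => #  t=0,i=2
  [4] ..#.. => .  t=2,i=11
  [3] ...## => .  t=0,i=13
  [2] ...#. => #  t=2,i=10
  [1] ....# => #  t=0,i=12
  [0] ..... => .  t=0,i=11
  bits 10011000110111111101010101100110 = 2564805990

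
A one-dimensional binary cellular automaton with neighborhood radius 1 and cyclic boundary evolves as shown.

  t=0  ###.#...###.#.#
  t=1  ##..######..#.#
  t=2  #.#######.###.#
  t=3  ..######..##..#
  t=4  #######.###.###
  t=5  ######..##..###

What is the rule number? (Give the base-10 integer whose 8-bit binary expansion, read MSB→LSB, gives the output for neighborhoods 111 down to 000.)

  ###|#  b7=1 t=0,i=0
  ##.|.  b6=0 t=0,i=2
  #.#|.  b5=0 t=0,i=3
  #..|#  b4=1 t=0,i=5
  .##|#  b3=1 t=0,i=8
  .#.|#  b2=1 t=0,i=4
  ..#|#  b1=1 t=0,i=7
  ...|#  b0=1 t=0,i=6
  bits 10011111 = 159

159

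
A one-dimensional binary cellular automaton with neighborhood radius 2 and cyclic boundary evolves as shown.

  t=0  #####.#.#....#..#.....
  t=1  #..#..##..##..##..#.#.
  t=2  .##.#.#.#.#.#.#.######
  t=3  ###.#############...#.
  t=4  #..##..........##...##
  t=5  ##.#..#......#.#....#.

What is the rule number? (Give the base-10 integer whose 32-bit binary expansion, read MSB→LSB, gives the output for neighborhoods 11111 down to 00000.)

1524969186

  #####|.  b31=0 t=0,i=2
  ####.|#  b30=1 t=0,i=3
  ###.#|.  b29=0 t=0,i=4
  ###..|#  b28=1 t=3,i=16
  ##.##|#  b27=1 t=2,i=0
  ##.#.|.  b26=0 t=0,i=5
  ##..#|#  b25=1 t=1,i=8
  ##...|.  b24=0 t=3,i=17
  #.###|#  b23=1 t=2,i=16
  #.##.|#  b22=1 t=2,i=1
  #.#.#|#  b21=1 t=0,i=6
  #.#..|.  b20=0 t=0,i=8
  #..##|.  b19=0 t=1,i=5
  #..#.|#  b18=1 t=0,i=15
  #...#|.  b17=0 t=3,i=18
  #....|#  b16=1 t=0,i=10
  .####|.  b15=0 t=0,i=1
  .###.|.  b14=0 t=3,i=1
  .##.#|#  b13=1 t=2,i=2
  .##..|.  b12=0 t=1,i=7
  .#.##|#  b11=1 t=2,i=15
  .#.#.|#  b10=1 t=0,i=7
  .#..#|#  b9=1 t=0,i=14
  .#...|.  b8=0 t=0,i=9
  ..###|#  b7=1 t=0,i=0
  ..##.|#  b6=1 t=1,i=6
  ..#.#|#  b5=1 t=1,i=18
  ..#..|.  b4=0 t=0,i=13
  ...##|.  b3=0 t=0,i=21
  ...#.|.  b2=0 t=0,i=12
  ....#|#  b1=1 t=0,i=11
  .....|.  b0=0 t=0,i=19
  bits 01011010111001010010111011100010 = 1524969186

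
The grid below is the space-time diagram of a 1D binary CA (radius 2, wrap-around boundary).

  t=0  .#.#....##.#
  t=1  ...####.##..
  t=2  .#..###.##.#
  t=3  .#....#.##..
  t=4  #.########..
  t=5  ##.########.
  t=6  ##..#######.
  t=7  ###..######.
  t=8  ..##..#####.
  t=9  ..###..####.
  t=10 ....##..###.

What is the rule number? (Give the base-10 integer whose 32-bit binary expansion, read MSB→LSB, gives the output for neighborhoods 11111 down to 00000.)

4065442150

  nb #####: next=#  (t=4,i=4, bit31=1)
  nb ####.: next=#  (t=1,i=5, bit30=1)
  nb ###.#: next=#  (t=1,i=6, bit29=1)
  nb ###..: next=#  (t=4,i=9, bit28=1)
  nb ##.##: next=.  (t=1,i=7, bit27=0)
  nb ##.#.: next=.  (t=0,i=10, bit26=0)
  nb ##..#: next=#  (t=4,i=10, bit25=1)
  nb ##...: next=.  (t=1,i=10, bit24=0)
  nb #.###: next=.  (t=4,i=2, bit23=0)
  nb #.##.: next=#  (t=1,i=8, bit22=1)
  nb #.#.#: next=.  (t=0,i=1, bit21=0)
  nb #.#..: next=#  (t=0,i=3, bit20=1)
  nb #..##: next=.  (t=2,i=3, bit19=0)
  nb #..#.: next=.  (t=4,i=11, bit18=0)
  nb #...#: next=.  (t=3,i=11, bit17=0)
  nb #....: next=#  (t=0,i=5, bit16=1)
  nb .####: next=#  (t=1,i=4, bit15=1)
  nb .###.: next=.  (t=2,i=5, bit14=0)
  nb .##.#: next=#  (t=0,i=9, bit13=1)
  nb .##..: next=#  (t=1,i=9, bit12=1)
  nb .#.##: next=#  (t=3,i=7, bit11=1)
  nb .#.#.: next=.  (t=0,i=0, bit10=0)
  nb .#..#: next=.  (t=2,i=2, bit9=0)
  nb .#...: next=#  (t=0,i=4, bit8=1)
  nb ..###: next=.  (t=1,i=3, bit7=0)
  nb ..##.: next=#  (t=0,i=8, bit6=1)
  nb ..#.#: next=#  (t=3,i=6, bit5=1)
  nb ..#..: next=.  (t=3,i=1, bit4=0)
  nb ...##: next=.  (t=0,i=7, bit3=0)
  nb ...#.: next=#  (t=3,i=0, bit2=1)
  nb ....#: next=#  (t=0,i=6, bit1=1)
  nb .....: next=.  (t=1,i=0, bit0=0)
  bits 11110010010100011011100101100110 = 4065442150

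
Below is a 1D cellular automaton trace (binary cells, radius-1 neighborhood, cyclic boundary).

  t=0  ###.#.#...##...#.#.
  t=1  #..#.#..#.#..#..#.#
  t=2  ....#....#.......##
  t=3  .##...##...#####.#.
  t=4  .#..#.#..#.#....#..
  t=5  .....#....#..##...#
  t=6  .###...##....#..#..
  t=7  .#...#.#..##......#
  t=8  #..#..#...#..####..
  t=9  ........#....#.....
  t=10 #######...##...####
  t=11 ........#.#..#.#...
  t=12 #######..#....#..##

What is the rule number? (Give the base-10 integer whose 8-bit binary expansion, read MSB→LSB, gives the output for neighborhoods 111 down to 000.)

41

  [7] ### => .  t=0,i=1
  [6] ##. => .  t=0,i=2
  [5] #.# => #  t=0,i=3
  [4] #.. => .  t=0,i=7
  [3] .## => #  t=0,i=0
  [2] .#. => .  t=0,i=4
  [1] ..# => .  t=0,i=9
  [0] ... => #  t=0,i=8
  bits 00101001 = 41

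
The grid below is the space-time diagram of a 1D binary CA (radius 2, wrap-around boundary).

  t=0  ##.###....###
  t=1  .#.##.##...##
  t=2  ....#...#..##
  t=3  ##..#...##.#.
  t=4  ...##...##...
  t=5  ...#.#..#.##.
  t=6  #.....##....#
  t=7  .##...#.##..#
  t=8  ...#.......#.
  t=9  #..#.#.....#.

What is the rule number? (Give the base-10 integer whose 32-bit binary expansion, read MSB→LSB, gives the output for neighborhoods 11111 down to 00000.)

2709906000

  nb #####: next=#  (t=0,i=12, bit31=1)
  nb ####.: next=.  (t=0,i=0, bit30=0)
  nb ###.#: next=#  (t=0,i=1, bit29=1)
  nb ###..: next=.  (t=0,i=5, bit28=0)
  nb ##.##: next=.  (t=0,i=2, bit27=0)
  nb ##.#.: next=.  (t=1,i=0, bit26=0)
  nb ##..#: next=.  (t=3,i=2, bit25=0)
  nb ##...: next=#  (t=0,i=6, bit24=1)
  nb #.###: next=#  (t=0,i=3, bit23=1)
  nb #.##.: next=.  (t=1,i=3, bit22=0)
  nb #.#.#: next=.  (t=1,i=1, bit21=0)
  nb #.#..: next=.  (t=5,i=5, bit20=0)
  nb #..##: next=.  (t=2,i=10, bit19=0)
  nb #..#.: next=#  (t=3,i=3, bit18=1)
  nb #...#: next=.  (t=1,i=9, bit17=0)
  nb #....: next=#  (t=0,i=7, bit16=1)
  nb .####: next=#  (t=0,i=11, bit15=1)
  nb .###.: next=#  (t=0,i=4, bit14=1)
  nb .##.#: next=#  (t=1,i=4, bit13=1)
  nb .##..: next=.  (t=1,i=7, bit12=0)
  nb .#.##: next=.  (t=1,i=2, bit11=0)
  nb .#.#.: next=.  (t=5,i=4, bit10=0)
  nb .#..#: next=#  (t=2,i=9, bit9=1)
  nb .#...: next=.  (t=2,i=5, bit8=0)
  nb ..###: next=.  (t=0,i=10, bit7=0)
  nb ..##.: next=#  (t=1,i=11, bit6=1)
  nb ..#.#: next=.  (t=5,i=3, bit5=0)
  nb ..#..: next=#  (t=2,i=4, bit4=1)
  nb ...##: next=.  (t=0,i=9, bit3=0)
  nb ...#.: next=.  (t=2,i=3, bit2=0)
  nb ....#: next=.  (t=0,i=8, bit1=0)
  nb .....: next=.  (t=4,i=0, bit0=0)
  bits 10100001100001011110001001010000 = 2709906000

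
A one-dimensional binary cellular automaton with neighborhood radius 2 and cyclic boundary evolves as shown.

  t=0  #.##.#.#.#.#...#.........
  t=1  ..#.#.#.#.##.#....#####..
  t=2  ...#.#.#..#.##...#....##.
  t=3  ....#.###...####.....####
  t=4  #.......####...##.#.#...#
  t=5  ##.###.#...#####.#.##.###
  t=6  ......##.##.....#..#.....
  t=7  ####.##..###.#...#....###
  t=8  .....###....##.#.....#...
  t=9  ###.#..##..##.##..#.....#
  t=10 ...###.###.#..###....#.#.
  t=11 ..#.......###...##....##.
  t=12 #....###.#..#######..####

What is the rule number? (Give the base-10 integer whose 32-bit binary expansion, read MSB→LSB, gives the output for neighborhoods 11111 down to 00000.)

391255625

  ##### -> .   bit 31 = 0  t=1,i=20
  ####. -> .   bit 30 = 0  t=1,i=21
  ###.# -> .   bit 29 = 0  t=5,i=1
  ###.. -> #   bit 28 = 1  t=1,i=22
  ##.## -> .   bit 27 = 0  t=5,i=2
  ##.#. -> #   bit 26 = 1  t=0,i=4
  ##..# -> #   bit 25 = 1  t=7,i=7
  ##... -> #   bit 24 = 1  t=1,i=23
  #.### -> .   bit 23 = 0  t=3,i=6
  #.##. -> #   bit 22 = 1  t=0,i=2
  #.#.# -> .   bit 21 = 0  t=0,i=5
  #.#.. -> #   bit 20 = 1  t=0,i=11
  #..## -> .   bit 19 = 0  t=7,i=8
  #..#. -> .   bit 18 = 0  t=2,i=9
  #...# -> #   bit 17 = 1  t=0,i=13
  #.... -> .   bit 16 = 0  t=0,i=17
  .#### -> .   bit 15 = 0  t=1,i=19
  .###. -> .   bit 14 = 0  t=3,i=7
  .##.# -> .   bit 13 = 0  t=0,i=3
  .##.. -> #   bit 12 = 1  t=2,i=13
  .#.## -> .   bit 11 = 0  t=0,i=1
  .#.#. -> #   bit 10 = 1  t=0,i=6
  .#..# -> #   bit 9 = 1  t=2,i=8
  .#... -> .   bit 8 = 0  t=0,i=12
  ..### -> .   bit 7 = 0  t=1,i=18
  ..##. -> #   bit 6 = 1  t=2,i=22
  ..#.# -> .   bit 5 = 0  t=0,i=0
  ..#.. -> .   bit 4 = 0  t=0,i=15
  ...## -> #   bit 3 = 1  t=1,i=17
  ...#. -> .   bit 2 = 0  t=0,i=14
  ....# -> .   bit 1 = 0  t=0,i=23
  ..... -> #   bit 0 = 1  t=0,i=18
  bits 00010111010100100001011001001001 = 391255625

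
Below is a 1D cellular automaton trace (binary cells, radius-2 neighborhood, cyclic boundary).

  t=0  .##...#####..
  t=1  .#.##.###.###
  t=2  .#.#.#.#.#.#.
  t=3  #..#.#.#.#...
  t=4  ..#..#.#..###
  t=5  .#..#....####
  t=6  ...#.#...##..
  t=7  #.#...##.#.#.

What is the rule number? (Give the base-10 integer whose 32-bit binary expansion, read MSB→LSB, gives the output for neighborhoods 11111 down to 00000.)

  ##### -> #   bit 31 = 1  t=0,i=8
  ####. -> .   bit 30 = 0  t=0,i=9
  ###.# -> .   bit 29 = 0  t=1,i=8
  ###.. -> #   bit 28 = 1  t=0,i=10
  ##.## -> #   bit 27 = 1  t=1,i=5
  ##.#. -> .   bit 26 = 0  t=1,i=0
  ##..# -> .   bit 25 = 0  t=4,i=0
  ##... -> #   bit 24 = 1  t=0,i=3
  #.### -> .   bit 23 = 0  t=1,i=6
  #.##. -> #   bit 22 = 1  t=1,i=3
  #.#.# -> #   bit 21 = 1  t=1,i=1
  #.#.. -> .   bit 20 = 0  t=2,i=11
  #..## -> #   bit 19 = 1  t=4,i=9
  #..#. -> #   bit 18 = 1  t=2,i=0
  #...# -> #   bit 17 = 1  t=0,i=4
  #.... -> .   bit 16 = 0  t=5,i=6
  .#### -> #   bit 15 = 1  t=0,i=7
  .###. -> #   bit 14 = 1  t=1,i=7
  .##.# -> .   bit 13 = 0  t=1,i=4
  .##.. -> .   bit 12 = 0  t=0,i=2
  .#.## -> .   bit 11 = 0  t=1,i=2
  .#.#. -> .   bit 10 = 0  t=2,i=2
  .#..# -> .   bit 9 = 0  t=2,i=12
  .#... -> #   bit 8 = 1  t=3,i=10
  ..### -> #   bit 7 = 1  t=0,i=6
  ..##. -> #   bit 6 = 1  t=0,i=1
  ..#.# -> .   bit 5 = 0  t=2,i=1
  ..#.. -> .   bit 4 = 0  t=3,i=0
  ...## -> .   bit 3 = 0  t=0,i=0
  ...#. -> #   bit 2 = 1  t=3,i=12
  ....# -> .   bit 1 = 0  t=5,i=7
  ..... -> #   bit 0 = 1  t=6,i=0
  bits 10011001011011101100000111000101 = 2574172613

2574172613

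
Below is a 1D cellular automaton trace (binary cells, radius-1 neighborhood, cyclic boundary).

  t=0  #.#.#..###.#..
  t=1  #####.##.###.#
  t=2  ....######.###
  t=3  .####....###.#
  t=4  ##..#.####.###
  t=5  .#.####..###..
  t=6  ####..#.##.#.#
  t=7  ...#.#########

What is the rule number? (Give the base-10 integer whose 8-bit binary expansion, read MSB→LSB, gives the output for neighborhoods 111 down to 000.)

111

  ###|.  b7=0 t=0,i=8
  ##.|#  b6=1 t=0,i=9
  #.#|#  b5=1 t=0,i=1
  #..|.  b4=0 t=0,i=5
  .##|#  b3=1 t=0,i=7
  .#.|#  b2=1 t=0,i=0
  ..#|#  b1=1 t=0,i=6
  ...|#  b0=1 t=2,i=1
  bits 01101111 = 111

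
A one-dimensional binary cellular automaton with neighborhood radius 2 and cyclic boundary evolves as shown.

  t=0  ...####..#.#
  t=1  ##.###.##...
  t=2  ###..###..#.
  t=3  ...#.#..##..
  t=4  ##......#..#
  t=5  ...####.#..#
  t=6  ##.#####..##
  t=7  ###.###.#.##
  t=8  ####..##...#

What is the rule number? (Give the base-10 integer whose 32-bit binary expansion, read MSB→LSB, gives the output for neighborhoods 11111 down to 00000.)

3997671891

  ##### -> #   bit 31 = 1  t=6,i=5
  ####. -> #   bit 30 = 1  t=0,i=5
  ###.# -> #   bit 29 = 1  t=1,i=5
  ###.. -> .   bit 28 = 0  t=0,i=6
  ##.## -> #   bit 27 = 1  t=1,i=2
  ##.#. -> #   bit 26 = 1  t=5,i=7
  ##..# -> #   bit 25 = 1  t=0,i=7
  ##... -> .   bit 24 = 0  t=1,i=9
  #.### -> .   bit 23 = 0  t=1,i=3
  #.##. -> #   bit 22 = 1  t=1,i=7
  #.#.# -> .   bit 21 = 0  t=7,i=8
  #.#.. -> .   bit 20 = 0  t=0,i=11
  #..## -> .   bit 19 = 0  t=2,i=4
  #..#. -> #   bit 18 = 1  t=0,i=8
  #...# -> #   bit 17 = 1  t=0,i=1
  #.... -> #   bit 16 = 1  t=3,i=11
  .#### -> #   bit 15 = 1  t=0,i=4
  .###. -> .   bit 14 = 0  t=1,i=4
  .##.# -> #   bit 13 = 1  t=1,i=1
  .##.. -> .   bit 12 = 0  t=1,i=8
  .#.## -> .   bit 11 = 0  t=2,i=11
  .#.#. -> .   bit 10 = 0  t=0,i=10
  .#..# -> .   bit 9 = 0  t=3,i=6
  .#... -> #   bit 8 = 1  t=0,i=0
  ..### -> #   bit 7 = 1  t=0,i=3
  ..##. -> #   bit 6 = 1  t=1,i=0
  ..#.# -> .   bit 5 = 0  t=0,i=9
  ..#.. -> #   bit 4 = 1  t=4,i=8
  ...## -> .   bit 3 = 0  t=0,i=2
  ...#. -> .   bit 2 = 0  t=3,i=2
  ....# -> #   bit 1 = 1  t=3,i=1
  ..... -> #   bit 0 = 1  t=3,i=0
  bits 11101110010001111010000111010011 = 3997671891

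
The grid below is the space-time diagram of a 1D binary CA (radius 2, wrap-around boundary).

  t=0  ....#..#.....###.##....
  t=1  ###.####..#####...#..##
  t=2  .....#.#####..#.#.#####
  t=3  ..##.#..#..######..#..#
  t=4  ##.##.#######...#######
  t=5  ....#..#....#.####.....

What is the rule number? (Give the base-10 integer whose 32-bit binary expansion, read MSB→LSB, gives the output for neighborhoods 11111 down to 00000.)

  #####|.  b31=0 t=1,i=0
  ####.|.  b30=0 t=1,i=1
  ###.#|.  b29=0 t=0,i=15
  ###..|#  b28=1 t=1,i=7
  ##.##|.  b27=0 t=0,i=16
  ##.#.|#  b26=1 t=3,i=4
  ##..#|#  b25=1 t=1,i=8
  ##...|.  b24=0 t=0,i=19
  #.###|.  b23=0 t=1,i=4
  #.##.|.  b22=0 t=0,i=17
  #.#.#|#  b21=1 t=2,i=16
  #.#..|.  b20=0 t=3,i=5
  #..##|#  b19=1 t=1,i=9
  #..#.|#  b18=1 t=0,i=6
  #...#|#  b17=1 t=1,i=16
  #....|.  b16=0 t=0,i=9
  .####|#  b15=1 t=1,i=5
  .###.|#  b14=1 t=0,i=14
  .##.#|#  b13=1 t=3,i=3
  .##..|#  b12=1 t=0,i=18
  .#.##|.  b11=0 t=2,i=6
  .#.#.|#  b10=1 t=2,i=15
  .#..#|#  b9=1 t=0,i=5
  .#...|.  b8=0 t=0,i=8
  ..###|#  b7=1 t=0,i=13
  ..##.|.  b6=0 t=3,i=2
  ..#.#|#  b5=1 t=2,i=5
  ..#..|#  b4=1 t=0,i=4
  ...##|#  b3=1 t=0,i=12
  ...#.|.  b2=0 t=0,i=3
  ....#|#  b1=1 t=0,i=2
  .....|#  b0=1 t=0,i=0
  bits 00010110001011101111011010111011 = 372176571

372176571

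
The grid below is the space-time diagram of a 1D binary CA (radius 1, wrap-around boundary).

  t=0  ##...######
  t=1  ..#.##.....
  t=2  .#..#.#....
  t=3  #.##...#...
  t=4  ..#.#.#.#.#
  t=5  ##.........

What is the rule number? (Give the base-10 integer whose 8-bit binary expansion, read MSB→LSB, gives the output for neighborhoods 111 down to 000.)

26

  nb ###: next=.  (t=0,i=0, bit7=0)
  nb ##.: next=.  (t=0,i=1, bit6=0)
  nb #.#: next=.  (t=1,i=3, bit5=0)
  nb #..: next=#  (t=0,i=2, bit4=1)
  nb .##: next=#  (t=0,i=5, bit3=1)
  nb .#.: next=.  (t=1,i=2, bit2=0)
  nb ..#: next=#  (t=0,i=4, bit1=1)
  nb ...: next=.  (t=0,i=3, bit0=0)
  bits 00011010 = 26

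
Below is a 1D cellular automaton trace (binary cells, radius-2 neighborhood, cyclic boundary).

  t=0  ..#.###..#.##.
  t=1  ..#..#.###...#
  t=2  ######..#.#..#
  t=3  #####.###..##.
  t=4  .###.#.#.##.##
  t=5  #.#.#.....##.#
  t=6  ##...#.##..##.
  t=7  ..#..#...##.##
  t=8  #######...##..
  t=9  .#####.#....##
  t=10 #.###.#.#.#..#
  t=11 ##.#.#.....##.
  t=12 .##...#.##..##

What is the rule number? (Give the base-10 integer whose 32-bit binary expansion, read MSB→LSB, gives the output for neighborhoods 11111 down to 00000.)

  ##### -> #   bit 31 = 1  t=2,i=1
  ####. -> #   bit 30 = 1  t=2,i=4
  ###.# -> .   bit 29 = 0  t=3,i=4
  ###.. -> .   bit 28 = 0  t=0,i=6
  ##.## -> #   bit 27 = 1  t=3,i=5
  ##.#. -> #   bit 26 = 1  t=4,i=4
  ##..# -> #   bit 25 = 1  t=0,i=7
  ##... -> #   bit 24 = 1  t=0,i=13
  #.### -> .   bit 23 = 0  t=0,i=4
  #.##. -> .   bit 22 = 0  t=0,i=11
  #.#.# -> .   bit 21 = 0  t=4,i=5
  #.#.. -> .   bit 20 = 0  t=2,i=10
  #..## -> #   bit 19 = 1  t=2,i=12
  #..#. -> #   bit 18 = 1  t=0,i=8
  #...# -> .   bit 17 = 0  t=0,i=0
  #.... -> .   bit 16 = 0  t=5,i=6
  .#### -> #   bit 15 = 1  t=2,i=0
  .###. -> #   bit 14 = 1  t=0,i=5
  .##.# -> #   bit 13 = 1  t=3,i=12
  .##.. -> .   bit 12 = 0  t=0,i=12
  .#.## -> .   bit 11 = 0  t=0,i=3
  .#.#. -> .   bit 10 = 0  t=2,i=9
  .#..# -> #   bit 9 = 1  t=1,i=0
  .#... -> #   bit 8 = 1  t=5,i=5
  ..### -> .   bit 7 = 0  t=2,i=13
  ..##. -> .   bit 6 = 0  t=3,i=11
  ..#.# -> #   bit 5 = 1  t=0,i=2
  ..#.. -> #   bit 4 = 1  t=1,i=2
  ...## -> .   bit 3 = 0  t=5,i=9
  ...#. -> .   bit 2 = 0  t=0,i=1
  ....# -> #   bit 1 = 1  t=5,i=8
  ..... -> #   bit 0 = 1  t=5,i=7
  bits 11001111000011001110001100110011 = 3473728307

3473728307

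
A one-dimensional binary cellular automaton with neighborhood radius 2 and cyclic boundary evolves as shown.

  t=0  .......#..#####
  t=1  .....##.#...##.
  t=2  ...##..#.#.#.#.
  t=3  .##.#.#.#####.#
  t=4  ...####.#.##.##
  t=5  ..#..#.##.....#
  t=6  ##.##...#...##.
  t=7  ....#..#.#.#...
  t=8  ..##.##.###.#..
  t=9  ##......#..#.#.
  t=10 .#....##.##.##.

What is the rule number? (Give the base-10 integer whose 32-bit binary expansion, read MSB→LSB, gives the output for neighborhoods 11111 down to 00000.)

  ##### -> #   bit 31 = 1  t=0,i=12
  ####. -> #   bit 30 = 1  t=0,i=13
  ###.# -> .   bit 29 = 0  t=3,i=12
  ###.. -> .   bit 28 = 0  t=0,i=14
  ##.## -> .   bit 27 = 0  t=4,i=12
  ##.#. -> #   bit 26 = 1  t=1,i=7
  ##..# -> .   bit 25 = 0  t=2,i=5
  ##... -> .   bit 24 = 0  t=0,i=0
  #.### -> #   bit 23 = 1  t=3,i=8
  #.##. -> .   bit 22 = 0  t=3,i=1
  #.#.# -> #   bit 21 = 1  t=2,i=9
  #.#.. -> .   bit 20 = 0  t=1,i=8
  #..## -> .   bit 19 = 0  t=0,i=9
  #..#. -> #   bit 18 = 1  t=2,i=6
  #...# -> .   bit 17 = 0  t=1,i=10
  #.... -> .   bit 16 = 0  t=0,i=1
  .#### -> .   bit 15 = 0  t=0,i=11
  .###. -> .   bit 14 = 0  t=8,i=9
  .##.# -> .   bit 13 = 0  t=1,i=6
  .##.. -> #   bit 12 = 1  t=1,i=13
  .#.## -> .   bit 11 = 0  t=3,i=0
  .#.#. -> #   bit 10 = 1  t=2,i=8
  .#..# -> #   bit 9 = 1  t=0,i=8
  .#... -> #   bit 8 = 1  t=1,i=9
  ..### -> .   bit 7 = 0  t=0,i=10
  ..##. -> .   bit 6 = 0  t=1,i=5
  ..#.# -> .   bit 5 = 0  t=2,i=7
  ..#.. -> .   bit 4 = 0  t=0,i=7
  ...## -> #   bit 3 = 1  t=1,i=4
  ...#. -> #   bit 2 = 1  t=0,i=6
  ....# -> #   bit 1 = 1  t=0,i=5
  ..... -> .   bit 0 = 0  t=0,i=2
  bits 11000100101001000001011100001110 = 3299088142

3299088142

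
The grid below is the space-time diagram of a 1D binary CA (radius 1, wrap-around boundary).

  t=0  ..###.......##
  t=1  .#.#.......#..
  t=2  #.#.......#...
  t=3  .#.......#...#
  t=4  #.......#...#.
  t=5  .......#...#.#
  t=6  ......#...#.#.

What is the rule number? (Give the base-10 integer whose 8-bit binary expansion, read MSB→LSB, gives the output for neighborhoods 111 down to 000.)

162

  nb ###: next=#  (t=0,i=3, bit7=1)
  nb ##.: next=.  (t=0,i=4, bit6=0)
  nb #.#: next=#  (t=1,i=2, bit5=1)
  nb #..: next=.  (t=0,i=0, bit4=0)
  nb .##: next=.  (t=0,i=2, bit3=0)
  nb .#.: next=.  (t=1,i=1, bit2=0)
  nb ..#: next=#  (t=0,i=1, bit1=1)
  nb ...: next=.  (t=0,i=6, bit0=0)
  bits 10100010 = 162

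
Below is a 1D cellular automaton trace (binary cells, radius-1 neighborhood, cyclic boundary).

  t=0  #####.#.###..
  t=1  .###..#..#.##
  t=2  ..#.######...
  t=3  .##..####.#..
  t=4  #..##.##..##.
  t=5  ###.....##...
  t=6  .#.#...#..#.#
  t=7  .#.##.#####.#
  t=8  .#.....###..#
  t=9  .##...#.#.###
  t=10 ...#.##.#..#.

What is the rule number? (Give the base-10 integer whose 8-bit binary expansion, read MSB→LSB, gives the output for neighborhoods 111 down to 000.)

150

  [7] ### => #  t=0,i=1
  [6] ##. => .  t=0,i=4
  [5] #.# => .  t=0,i=5
  [4] #.. => #  t=0,i=11
  [3] .## => .  t=0,i=0
  [2] .#. => #  t=0,i=6
  [1] ..# => #  t=0,i=12
  [0] ... => .  t=2,i=0
  bits 10010110 = 150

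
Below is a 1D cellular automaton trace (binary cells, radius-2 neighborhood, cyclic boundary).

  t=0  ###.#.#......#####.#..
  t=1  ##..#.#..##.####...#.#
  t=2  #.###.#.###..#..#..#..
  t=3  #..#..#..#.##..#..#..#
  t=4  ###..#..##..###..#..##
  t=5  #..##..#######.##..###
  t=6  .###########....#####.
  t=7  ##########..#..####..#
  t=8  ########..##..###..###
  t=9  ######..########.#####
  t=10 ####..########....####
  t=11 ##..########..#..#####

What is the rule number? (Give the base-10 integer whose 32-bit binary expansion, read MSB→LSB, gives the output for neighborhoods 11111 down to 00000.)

  ##### -> #   bit 31 = 1  t=0,i=15
  ####. -> .   bit 30 = 0  t=0,i=16
  ###.# -> .   bit 29 = 0  t=0,i=2
  ###.. -> .   bit 28 = 0  t=1,i=1
  ##.## -> .   bit 27 = 0  t=1,i=11
  ##.#. -> .   bit 26 = 0  t=0,i=3
  ##..# -> #   bit 25 = 1  t=1,i=2
  ##... -> #   bit 24 = 1  t=1,i=16
  #.### -> .   bit 23 = 0  t=1,i=12
  #.##. -> .   bit 22 = 0  t=3,i=11
  #.#.# -> #   bit 21 = 1  t=0,i=4
  #.#.. -> #   bit 20 = 1  t=0,i=6
  #..## -> #   bit 19 = 1  t=0,i=21
  #..#. -> #   bit 18 = 1  t=1,i=3
  #...# -> .   bit 17 = 0  t=1,i=17
  #.... -> .   bit 16 = 0  t=0,i=8
  .#### -> #   bit 15 = 1  t=0,i=14
  .###. -> #   bit 14 = 1  t=0,i=1
  .##.# -> #   bit 13 = 1  t=1,i=10
  .##.. -> #   bit 12 = 1  t=3,i=0
  .#.## -> .   bit 11 = 0  t=1,i=20
  .#.#. -> .   bit 10 = 0  t=0,i=5
  .#..# -> .   bit 9 = 0  t=0,i=20
  .#... -> .   bit 8 = 0  t=0,i=7
  ..### -> #   bit 7 = 1  t=0,i=0
  ..##. -> #   bit 6 = 1  t=1,i=9
  ..#.# -> #   bit 5 = 1  t=1,i=4
  ..#.. -> .   bit 4 = 0  t=2,i=13
  ...## -> #   bit 3 = 1  t=0,i=12
  ...#. -> .   bit 2 = 0  t=1,i=18
  ....# -> .   bit 1 = 0  t=0,i=11
  ..... -> #   bit 0 = 1  t=0,i=9
  bits 10000011001111001111000011101001 = 2201809129

2201809129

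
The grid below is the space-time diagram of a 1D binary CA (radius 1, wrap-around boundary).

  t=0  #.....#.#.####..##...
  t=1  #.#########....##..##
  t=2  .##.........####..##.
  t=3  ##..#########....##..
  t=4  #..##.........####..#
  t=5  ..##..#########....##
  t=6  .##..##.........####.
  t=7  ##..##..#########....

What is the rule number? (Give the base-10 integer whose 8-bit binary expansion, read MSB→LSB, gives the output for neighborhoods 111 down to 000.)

47

  ###|.  b7=0 t=0,i=11
  ##.|.  b6=0 t=0,i=13
  #.#|#  b5=1 t=0,i=7
  #..|.  b4=0 t=0,i=1
  .##|#  b3=1 t=0,i=10
  .#.|#  b2=1 t=0,i=0
  ..#|#  b1=1 t=0,i=5
  ...|#  b0=1 t=0,i=2
  bits 00101111 = 47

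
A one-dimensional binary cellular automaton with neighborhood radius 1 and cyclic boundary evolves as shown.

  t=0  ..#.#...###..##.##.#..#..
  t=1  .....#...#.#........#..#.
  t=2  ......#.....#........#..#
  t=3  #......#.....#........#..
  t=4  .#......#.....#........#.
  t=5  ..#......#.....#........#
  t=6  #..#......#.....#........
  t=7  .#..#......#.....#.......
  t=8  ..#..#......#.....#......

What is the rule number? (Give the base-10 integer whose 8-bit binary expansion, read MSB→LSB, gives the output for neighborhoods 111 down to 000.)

  ###|#  b7=1 t=0,i=9
  ##.|.  b6=0 t=0,i=10
  #.#|.  b5=0 t=0,i=3
  #..|#  b4=1 t=0,i=5
  .##|.  b3=0 t=0,i=8
  .#.|.  b2=0 t=0,i=2
  ..#|.  b1=0 t=0,i=1
  ...|.  b0=0 t=0,i=0
  bits 10010000 = 144

144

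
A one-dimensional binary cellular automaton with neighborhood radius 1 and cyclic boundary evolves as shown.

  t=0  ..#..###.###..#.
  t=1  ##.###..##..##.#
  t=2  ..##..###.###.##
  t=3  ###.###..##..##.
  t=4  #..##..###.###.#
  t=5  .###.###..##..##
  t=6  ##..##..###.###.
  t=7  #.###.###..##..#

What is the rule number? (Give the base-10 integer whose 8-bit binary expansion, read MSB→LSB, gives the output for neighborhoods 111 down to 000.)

59

  [7] ### => .  t=0,i=6
  [6] ##. => .  t=0,i=7
  [5] #.# => #  t=0,i=8
  [4] #.. => #  t=0,i=3
  [3] .## => #  t=0,i=5
  [2] .#. => .  t=0,i=2
  [1] ..# => #  t=0,i=1
  [0] ... => #  t=0,i=0
  bits 00111011 = 59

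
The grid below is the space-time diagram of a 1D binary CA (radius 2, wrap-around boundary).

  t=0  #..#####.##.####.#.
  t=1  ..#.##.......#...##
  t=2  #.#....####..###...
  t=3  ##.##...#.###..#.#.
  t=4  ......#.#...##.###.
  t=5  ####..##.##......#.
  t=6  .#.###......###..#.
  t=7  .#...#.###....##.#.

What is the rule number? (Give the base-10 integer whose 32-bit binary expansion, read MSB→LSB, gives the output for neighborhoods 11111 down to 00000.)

2452325681

  [31] ##### => #  t=0,i=5
  [30] ####. => .  t=0,i=6
  [29] ###.# => .  t=0,i=7
  [28] ###.. => #  t=2,i=10
  [27] ##.## => .  t=0,i=8
  [26] ##.#. => .  t=0,i=16
  [25] ##..# => #  t=1,i=0
  [24] ##... => .  t=1,i=6
  [23] #.### => .  t=0,i=12
  [22] #.##. => .  t=0,i=9
  [21] #.#.# => #  t=0,i=17
  [20] #.#.. => .  t=0,i=0
  [19] #..## => #  t=0,i=2
  [18] #..#. => .  t=1,i=1
  [17] #...# => #  t=1,i=15
  [16] #.... => #  t=1,i=7
  [15] .#### => #  t=0,i=4
  [14] .###. => .  t=2,i=14
  [13] .##.# => .  t=0,i=10
  [12] .##.. => .  t=1,i=5
  [11] .#.## => .  t=1,i=3
  [10] .#.#. => #  t=0,i=18
  [9] .#..# => .  t=0,i=1
  [8] .#... => #  t=1,i=14
  [7] ..### => .  t=0,i=3
  [6] ..##. => .  t=1,i=17
  [5] ..#.# => #  t=1,i=2
  [4] ..#.. => #  t=1,i=13
  [3] ...## => .  t=1,i=16
  [2] ...#. => .  t=1,i=12
  [1] ....# => .  t=1,i=11
  [0] ..... => #  t=1,i=8
  bits 10010010001010111000010100110001 = 2452325681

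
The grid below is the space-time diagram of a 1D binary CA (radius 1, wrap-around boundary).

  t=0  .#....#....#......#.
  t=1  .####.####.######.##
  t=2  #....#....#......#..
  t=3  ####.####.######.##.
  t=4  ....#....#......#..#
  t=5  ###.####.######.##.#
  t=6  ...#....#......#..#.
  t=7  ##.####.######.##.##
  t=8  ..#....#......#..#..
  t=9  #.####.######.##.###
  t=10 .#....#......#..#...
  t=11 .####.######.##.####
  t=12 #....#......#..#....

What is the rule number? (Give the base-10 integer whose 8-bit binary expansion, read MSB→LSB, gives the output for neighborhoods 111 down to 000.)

53

  ###|.  b7=0 t=1,i=2
  ##.|.  b6=0 t=1,i=4
  #.#|#  b5=1 t=1,i=0
  #..|#  b4=1 t=0,i=2
  .##|.  b3=0 t=1,i=1
  .#.|#  b2=1 t=0,i=1
  ..#|.  b1=0 t=0,i=0
  ...|#  b0=1 t=0,i=3
  bits 00110101 = 53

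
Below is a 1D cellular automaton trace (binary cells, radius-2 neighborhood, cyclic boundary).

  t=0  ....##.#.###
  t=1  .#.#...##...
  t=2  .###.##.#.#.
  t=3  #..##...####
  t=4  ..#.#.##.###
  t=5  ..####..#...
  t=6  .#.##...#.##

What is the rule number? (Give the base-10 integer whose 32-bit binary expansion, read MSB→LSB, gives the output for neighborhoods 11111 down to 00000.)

3896221241

  #####|#  b31=1 t=3,i=10
  ####.|#  b30=1 t=3,i=11
  ###.#|#  b29=1 t=2,i=3
  ###..|.  b28=0 t=0,i=11
  ##.##|#  b27=1 t=2,i=4
  ##.#.|.  b26=0 t=0,i=6
  ##..#|.  b25=0 t=3,i=1
  ##...|.  b24=0 t=0,i=0
  #.###|.  b23=0 t=0,i=9
  #.##.|.  b22=0 t=2,i=5
  #.#.#|#  b21=1 t=0,i=7
  #.#..|#  b20=1 t=1,i=3
  #..##|#  b19=1 t=2,i=0
  #..#.|.  b18=0 t=4,i=1
  #...#|#  b17=1 t=1,i=5
  #....|#  b16=1 t=0,i=1
  .####|#  b15=1 t=3,i=9
  .###.|.  b14=0 t=0,i=10
  .##.#|.  b13=0 t=0,i=5
  .##..|#  b12=1 t=1,i=8
  .#.##|#  b11=1 t=0,i=8
  .#.#.|#  b10=1 t=1,i=2
  .#..#|#  b9=1 t=2,i=11
  .#...|.  b8=0 t=1,i=4
  ..###|.  b7=0 t=2,i=1
  ..##.|.  b6=0 t=0,i=4
  ..#.#|#  b5=1 t=1,i=1
  ..#..|#  b4=1 t=5,i=8
  ...##|#  b3=1 t=0,i=3
  ...#.|.  b2=0 t=1,i=0
  ....#|.  b1=0 t=0,i=2
  .....|#  b0=1 t=5,i=11
  bits 11101000001110111001111000111001 = 3896221241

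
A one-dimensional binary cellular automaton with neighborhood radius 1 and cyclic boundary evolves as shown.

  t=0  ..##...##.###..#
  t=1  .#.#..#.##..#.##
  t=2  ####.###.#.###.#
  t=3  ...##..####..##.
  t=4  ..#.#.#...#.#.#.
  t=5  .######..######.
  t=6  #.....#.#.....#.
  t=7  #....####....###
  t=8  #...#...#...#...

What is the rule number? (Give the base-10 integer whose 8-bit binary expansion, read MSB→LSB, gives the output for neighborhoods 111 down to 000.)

102

  ###|.  b7=0 t=0,i=11
  ##.|#  b6=1 t=0,i=3
  #.#|#  b5=1 t=0,i=9
  #..|.  b4=0 t=0,i=0
  .##|.  b3=0 t=0,i=2
  .#.|#  b2=1 t=0,i=15
  ..#|#  b1=1 t=0,i=1
  ...|.  b0=0 t=0,i=5
  bits 01100110 = 102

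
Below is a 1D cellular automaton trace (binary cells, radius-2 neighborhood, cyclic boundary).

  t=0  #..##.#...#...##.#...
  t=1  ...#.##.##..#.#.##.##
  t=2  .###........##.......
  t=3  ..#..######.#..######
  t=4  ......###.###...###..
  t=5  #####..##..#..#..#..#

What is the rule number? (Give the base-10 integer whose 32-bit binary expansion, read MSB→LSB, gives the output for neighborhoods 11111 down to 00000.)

2752758887

  ##### -> #   bit 31 = 1  t=3,i=7
  ####. -> .   bit 30 = 0  t=3,i=9
  ###.# -> #   bit 29 = 1  t=3,i=10
  ###.. -> .   bit 28 = 0  t=2,i=3
  ##.## -> .   bit 27 = 0  t=1,i=7
  ##.#. -> #   bit 26 = 1  t=0,i=5
  ##..# -> .   bit 25 = 0  t=1,i=10
  ##... -> .   bit 24 = 0  t=1,i=0
  #.### -> .   bit 23 = 0  t=4,i=10
  #.##. -> .   bit 22 = 0  t=1,i=5
  #.#.# -> .   bit 21 = 0  t=1,i=14
  #.#.. -> #   bit 20 = 1  t=0,i=6
  #..## -> .   bit 19 = 0  t=0,i=2
  #..#. -> .   bit 18 = 0  t=1,i=11
  #...# -> #   bit 17 = 1  t=0,i=8
  #.... -> #   bit 16 = 1  t=2,i=5
  .#### -> #   bit 15 = 1  t=3,i=6
  .###. -> #   bit 14 = 1  t=2,i=2
  .##.# -> .   bit 13 = 0  t=0,i=4
  .##.. -> .   bit 12 = 0  t=1,i=9
  .#.## -> .   bit 11 = 0  t=1,i=4
  .#.#. -> #   bit 10 = 1  t=1,i=13
  .#..# -> .   bit 9 = 0  t=0,i=1
  .#... -> .   bit 8 = 0  t=0,i=7
  ..### -> .   bit 7 = 0  t=2,i=1
  ..##. -> #   bit 6 = 1  t=0,i=3
  ..#.# -> #   bit 5 = 1  t=1,i=3
  ..#.. -> .   bit 4 = 0  t=0,i=0
  ...## -> .   bit 3 = 0  t=0,i=13
  ...#. -> #   bit 2 = 1  t=0,i=9
  ....# -> #   bit 1 = 1  t=2,i=10
  ..... -> #   bit 0 = 1  t=2,i=6
  bits 10100100000100111100010001100111 = 2752758887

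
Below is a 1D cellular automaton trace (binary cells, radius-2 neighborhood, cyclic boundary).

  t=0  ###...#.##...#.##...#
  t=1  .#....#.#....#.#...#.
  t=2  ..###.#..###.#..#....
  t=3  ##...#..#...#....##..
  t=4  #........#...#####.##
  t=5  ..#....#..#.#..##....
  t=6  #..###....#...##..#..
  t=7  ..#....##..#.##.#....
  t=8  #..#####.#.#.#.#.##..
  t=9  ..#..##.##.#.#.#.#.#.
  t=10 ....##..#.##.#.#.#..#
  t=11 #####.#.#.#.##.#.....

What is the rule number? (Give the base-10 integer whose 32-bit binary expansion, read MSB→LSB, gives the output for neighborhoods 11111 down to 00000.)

3328770410

  #####|#  b31=1 t=4,i=15
  ####.|#  b30=1 t=0,i=1
  ###.#|.  b29=0 t=2,i=4
  ###..|.  b28=0 t=0,i=2
  ##.##|.  b27=0 t=4,i=18
  ##.#.|#  b26=1 t=2,i=5
  ##..#|#  b25=1 t=3,i=19
  ##...|.  b24=0 t=0,i=3
  #.###|.  b23=0 t=4,i=19
  #.##.|#  b22=1 t=0,i=8
  #.#.#|#  b21=1 t=8,i=9
  #.#..|.  b20=0 t=1,i=8
  #..##|#  b19=1 t=2,i=8
  #..#.|.  b18=0 t=1,i=0
  #...#|.  b17=0 t=0,i=4
  #....|#  b16=1 t=1,i=3
  .####|.  b15=0 t=0,i=0
  .###.|.  b14=0 t=2,i=3
  .##.#|.  b13=0 t=7,i=14
  .##..|.  b12=0 t=0,i=9
  .#.##|.  b11=0 t=0,i=7
  .#.#.|.  b10=0 t=1,i=7
  .#..#|.  b9=0 t=1,i=20
  .#...|#  b8=1 t=1,i=2
  ..###|.  b7=0 t=0,i=20
  ..##.|#  b6=1 t=3,i=0
  ..#.#|#  b5=1 t=0,i=6
  ..#..|.  b4=0 t=1,i=1
  ...##|#  b3=1 t=0,i=19
  ...#.|.  b2=0 t=0,i=5
  ....#|#  b1=1 t=1,i=4
  .....|.  b0=0 t=2,i=19
  bits 11000110011010010000000101101010 = 3328770410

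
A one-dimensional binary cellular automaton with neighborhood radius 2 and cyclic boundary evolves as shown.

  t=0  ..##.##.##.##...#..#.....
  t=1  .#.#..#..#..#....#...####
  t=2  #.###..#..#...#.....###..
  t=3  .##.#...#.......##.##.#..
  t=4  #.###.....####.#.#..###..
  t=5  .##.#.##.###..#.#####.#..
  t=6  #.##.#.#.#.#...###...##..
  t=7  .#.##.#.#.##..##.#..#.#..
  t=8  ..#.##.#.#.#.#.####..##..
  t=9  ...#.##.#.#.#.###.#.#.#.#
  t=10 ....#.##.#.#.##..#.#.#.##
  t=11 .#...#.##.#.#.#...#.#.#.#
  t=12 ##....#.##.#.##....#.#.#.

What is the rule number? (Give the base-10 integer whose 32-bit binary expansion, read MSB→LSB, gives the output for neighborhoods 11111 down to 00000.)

345620105

  [31] ##### => .  t=5,i=18
  [30] ####. => .  t=1,i=23
  [29] ###.# => .  t=1,i=24
  [28] ###.. => #  t=2,i=4
  [27] ##.## => .  t=0,i=4
  [26] ##.#. => #  t=1,i=0
  [25] ##..# => .  t=2,i=5
  [24] ##... => .  t=0,i=13
  [23] #.### => #  t=2,i=2
  [22] #.##. => .  t=0,i=5
  [21] #.#.# => .  t=1,i=1
  [20] #.#.. => #  t=1,i=3
  [19] #..## => #  t=4,i=19
  [18] #..#. => .  t=0,i=18
  [17] #...# => .  t=0,i=14
  [16] #.... => #  t=0,i=21
  [15] .#### => #  t=1,i=22
  [14] .###. => .  t=2,i=3
  [13] .##.# => #  t=0,i=3
  [12] .##.. => #  t=0,i=12
  [11] .#.## => #  t=2,i=1
  [10] .#.#. => #  t=1,i=2
  [9] .#..# => #  t=0,i=17
  [8] .#... => .  t=0,i=20
  [7] ..### => #  t=1,i=21
  [6] ..##. => .  t=0,i=2
  [5] ..#.# => .  t=2,i=0
  [4] ..#.. => .  t=0,i=16
  [3] ...## => #  t=0,i=1
  [2] ...#. => .  t=0,i=15
  [1] ....# => .  t=0,i=0
  [0] ..... => #  t=0,i=22
  bits 00010100100110011011111010001001 = 345620105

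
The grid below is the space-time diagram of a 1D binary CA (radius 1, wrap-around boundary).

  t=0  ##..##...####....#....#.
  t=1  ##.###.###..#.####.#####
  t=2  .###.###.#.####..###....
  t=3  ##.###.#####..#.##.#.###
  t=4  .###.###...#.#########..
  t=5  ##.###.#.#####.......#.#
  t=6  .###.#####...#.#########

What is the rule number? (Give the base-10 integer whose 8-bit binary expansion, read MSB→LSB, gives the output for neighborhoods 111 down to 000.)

111

  nb ###: next=.  (t=0,i=10, bit7=0)
  nb ##.: next=#  (t=0,i=1, bit6=1)
  nb #.#: next=#  (t=0,i=23, bit5=1)
  nb #..: next=.  (t=0,i=2, bit4=0)
  nb .##: next=#  (t=0,i=0, bit3=1)
  nb .#.: next=#  (t=0,i=17, bit2=1)
  nb ..#: next=#  (t=0,i=3, bit1=1)
  nb ...: next=#  (t=0,i=7, bit0=1)
  bits 01101111 = 111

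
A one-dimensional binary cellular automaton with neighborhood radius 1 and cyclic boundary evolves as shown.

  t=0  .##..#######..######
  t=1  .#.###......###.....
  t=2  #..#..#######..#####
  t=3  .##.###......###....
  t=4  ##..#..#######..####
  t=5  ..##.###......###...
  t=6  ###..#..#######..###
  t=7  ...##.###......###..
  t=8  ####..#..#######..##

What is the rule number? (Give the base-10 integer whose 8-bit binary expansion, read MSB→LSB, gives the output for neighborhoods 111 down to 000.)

  ### -> .   bit 7 = 0  t=0,i=6
  ##. -> .   bit 6 = 0  t=0,i=2
  #.# -> .   bit 5 = 0  t=0,i=0
  #.. -> #   bit 4 = 1  t=0,i=3
  .## -> #   bit 3 = 1  t=0,i=1
  .#. -> .   bit 2 = 0  t=1,i=1
  ..# -> #   bit 1 = 1  t=0,i=4
  ... -> #   bit 0 = 1  t=1,i=7
  bits 00011011 = 27

27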